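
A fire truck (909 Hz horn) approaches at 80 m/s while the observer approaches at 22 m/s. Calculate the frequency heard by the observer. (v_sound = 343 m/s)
f_obs = f·(v + v_o)/(v − v_s) = 1262 Hz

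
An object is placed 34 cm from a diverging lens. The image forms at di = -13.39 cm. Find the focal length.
1/f = 1/do + 1/di → f = -22.09 cm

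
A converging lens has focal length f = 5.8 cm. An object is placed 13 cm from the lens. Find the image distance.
1/di = 1/f − 1/do → di = 10.47 cm (real image)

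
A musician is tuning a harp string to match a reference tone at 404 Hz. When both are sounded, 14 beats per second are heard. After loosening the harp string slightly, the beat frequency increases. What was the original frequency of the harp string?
390 Hz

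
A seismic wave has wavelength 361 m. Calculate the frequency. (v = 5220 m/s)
f = v/λ = 14.46 Hz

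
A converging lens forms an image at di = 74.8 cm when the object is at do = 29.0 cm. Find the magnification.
M = −di/do = -2.579 (inverted image)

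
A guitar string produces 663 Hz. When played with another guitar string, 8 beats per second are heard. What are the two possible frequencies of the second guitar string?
f₂ = 663 ± 8 Hz → 671 Hz or 655 Hz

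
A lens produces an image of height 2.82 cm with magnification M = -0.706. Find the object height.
ho = |hi|/|M| = 3.994 cm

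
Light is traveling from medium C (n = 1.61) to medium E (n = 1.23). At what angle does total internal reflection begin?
θc = arcsin(n₂/n₁) = 49.82°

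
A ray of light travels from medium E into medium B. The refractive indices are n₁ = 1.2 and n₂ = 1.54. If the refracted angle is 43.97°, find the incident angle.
sin θ₁ = (n₂/n₁)·sin θ₂ → θ₁ = 63°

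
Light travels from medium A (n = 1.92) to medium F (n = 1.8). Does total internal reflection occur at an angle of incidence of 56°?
θc = arcsin(n₂/n₁) = 69.64°; 56° < θc, so no — the ray refracts.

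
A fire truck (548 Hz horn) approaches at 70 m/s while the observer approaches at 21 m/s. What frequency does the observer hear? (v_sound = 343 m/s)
f_obs = f·(v + v_o)/(v − v_s) = 730.7 Hz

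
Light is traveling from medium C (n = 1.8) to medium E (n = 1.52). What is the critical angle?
θc = arcsin(n₂/n₁) = 57.61°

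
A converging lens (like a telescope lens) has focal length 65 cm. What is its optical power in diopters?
P = 1/f = 1.538 D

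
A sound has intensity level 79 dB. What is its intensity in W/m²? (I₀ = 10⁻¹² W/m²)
I = I₀·10^(β/10) = 7.94 × 10⁻⁵ W/m²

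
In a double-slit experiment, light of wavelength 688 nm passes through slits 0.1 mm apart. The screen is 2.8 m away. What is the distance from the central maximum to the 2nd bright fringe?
y = mλL/d = 38.53 mm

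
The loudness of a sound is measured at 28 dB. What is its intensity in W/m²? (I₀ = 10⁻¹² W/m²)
I = I₀·10^(β/10) = 6.31 × 10⁻¹⁰ W/m²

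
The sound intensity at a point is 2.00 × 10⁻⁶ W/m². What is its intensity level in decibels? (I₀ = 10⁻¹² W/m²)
β = 10·log₁₀(I/I₀) = 63.01 dB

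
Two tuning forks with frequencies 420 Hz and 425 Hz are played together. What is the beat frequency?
5 Hz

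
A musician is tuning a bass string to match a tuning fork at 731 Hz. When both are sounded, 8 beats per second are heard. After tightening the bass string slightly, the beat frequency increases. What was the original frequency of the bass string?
739 Hz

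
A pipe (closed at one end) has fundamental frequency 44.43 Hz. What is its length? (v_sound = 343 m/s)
L = v/(4f₁) = 1.93 m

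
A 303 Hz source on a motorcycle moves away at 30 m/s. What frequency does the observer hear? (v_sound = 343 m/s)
f_obs = f·v/(v + v_s) = 278.6 Hz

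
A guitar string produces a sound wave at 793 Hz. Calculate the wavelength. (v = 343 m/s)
λ = v/f = 0.4325 m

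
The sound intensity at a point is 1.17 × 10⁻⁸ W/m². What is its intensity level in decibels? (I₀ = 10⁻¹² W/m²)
β = 10·log₁₀(I/I₀) = 40.68 dB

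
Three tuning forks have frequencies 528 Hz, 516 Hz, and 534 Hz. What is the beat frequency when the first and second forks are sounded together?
12 Hz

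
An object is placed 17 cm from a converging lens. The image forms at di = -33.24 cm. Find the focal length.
1/f = 1/do + 1/di → f = 34.8 cm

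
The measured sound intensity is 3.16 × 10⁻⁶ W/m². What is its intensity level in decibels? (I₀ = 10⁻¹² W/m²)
β = 10·log₁₀(I/I₀) = 65 dB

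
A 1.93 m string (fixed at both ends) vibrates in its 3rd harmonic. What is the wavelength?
λₙ = 2L/n = 1.287 m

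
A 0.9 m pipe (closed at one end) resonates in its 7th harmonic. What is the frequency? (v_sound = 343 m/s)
fₙ = nv/(4L) = 666.9 Hz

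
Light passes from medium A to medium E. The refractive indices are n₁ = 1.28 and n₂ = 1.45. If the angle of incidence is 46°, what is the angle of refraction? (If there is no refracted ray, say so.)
sin θ₂ = (n₁/n₂)·sin θ₁ = 0.635 → θ₂ = 39.42°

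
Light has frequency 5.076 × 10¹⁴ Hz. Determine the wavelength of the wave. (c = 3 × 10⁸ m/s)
λ = c/f = 591 nm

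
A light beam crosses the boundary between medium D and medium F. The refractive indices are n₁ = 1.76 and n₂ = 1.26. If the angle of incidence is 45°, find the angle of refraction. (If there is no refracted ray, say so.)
sin θ₂ = (n₁/n₂)·sin θ₁ = 0.9877 → θ₂ = 81.01°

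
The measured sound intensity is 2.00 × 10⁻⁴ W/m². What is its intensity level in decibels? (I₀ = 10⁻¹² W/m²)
β = 10·log₁₀(I/I₀) = 83.01 dB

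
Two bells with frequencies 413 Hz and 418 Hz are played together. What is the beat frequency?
5 Hz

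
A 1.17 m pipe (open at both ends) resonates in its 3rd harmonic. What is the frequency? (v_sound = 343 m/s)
fₙ = nv/(2L) = 439.7 Hz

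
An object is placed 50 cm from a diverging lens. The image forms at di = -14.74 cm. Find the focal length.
1/f = 1/do + 1/di → f = -20.9 cm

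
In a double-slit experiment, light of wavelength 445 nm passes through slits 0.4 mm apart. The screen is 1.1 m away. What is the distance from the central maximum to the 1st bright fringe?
y = mλL/d = 1.224 mm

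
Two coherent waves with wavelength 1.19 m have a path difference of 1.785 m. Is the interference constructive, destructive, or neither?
destructive — path difference = 1.5λ, an odd multiple of λ/2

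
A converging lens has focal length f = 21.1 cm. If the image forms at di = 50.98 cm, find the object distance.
1/do = 1/f − 1/di → do = 36 cm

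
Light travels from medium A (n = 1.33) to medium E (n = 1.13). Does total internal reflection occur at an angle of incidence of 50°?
θc = arcsin(n₂/n₁) = 58.17°; 50° < θc, so no — the ray refracts.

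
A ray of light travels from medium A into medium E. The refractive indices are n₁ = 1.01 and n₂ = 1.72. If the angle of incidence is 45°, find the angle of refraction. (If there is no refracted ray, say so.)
sin θ₂ = (n₁/n₂)·sin θ₁ = 0.4152 → θ₂ = 24.53°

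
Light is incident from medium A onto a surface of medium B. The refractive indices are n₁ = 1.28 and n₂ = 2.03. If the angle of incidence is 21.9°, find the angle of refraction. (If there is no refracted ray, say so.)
sin θ₂ = (n₁/n₂)·sin θ₁ = 0.2352 → θ₂ = 13.6°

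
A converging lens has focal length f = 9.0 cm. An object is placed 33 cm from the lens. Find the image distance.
1/di = 1/f − 1/do → di = 12.38 cm (real image)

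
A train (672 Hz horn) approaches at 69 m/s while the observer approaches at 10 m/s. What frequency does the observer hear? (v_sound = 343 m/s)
f_obs = f·(v + v_o)/(v − v_s) = 865.8 Hz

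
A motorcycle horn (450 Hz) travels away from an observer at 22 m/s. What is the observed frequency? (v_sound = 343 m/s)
f_obs = f·v/(v + v_s) = 422.9 Hz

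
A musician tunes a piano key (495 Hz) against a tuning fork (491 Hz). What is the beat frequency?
4 Hz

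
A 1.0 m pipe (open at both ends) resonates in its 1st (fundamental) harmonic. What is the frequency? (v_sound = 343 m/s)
fₙ = nv/(2L) = 171.5 Hz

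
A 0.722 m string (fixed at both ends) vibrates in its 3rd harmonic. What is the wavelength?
λₙ = 2L/n = 0.4813 m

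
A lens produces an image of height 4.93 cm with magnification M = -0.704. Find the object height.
ho = |hi|/|M| = 7.003 cm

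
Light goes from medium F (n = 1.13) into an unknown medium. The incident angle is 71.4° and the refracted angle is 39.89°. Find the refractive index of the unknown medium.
n₂ = n₁·sin θ₁ / sin θ₂ = 1.67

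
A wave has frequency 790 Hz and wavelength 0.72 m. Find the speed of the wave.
v = fλ = 568.8 m/s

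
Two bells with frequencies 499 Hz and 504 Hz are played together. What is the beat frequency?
5 Hz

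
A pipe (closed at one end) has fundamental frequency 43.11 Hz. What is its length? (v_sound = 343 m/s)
L = v/(4f₁) = 1.989 m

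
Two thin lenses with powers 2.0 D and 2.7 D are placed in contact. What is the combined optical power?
P_total = P₁ + P₂ = 4.7 D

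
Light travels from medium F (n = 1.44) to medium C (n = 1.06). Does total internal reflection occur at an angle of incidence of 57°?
θc = arcsin(n₂/n₁) = 47.4°; 57° > θc, so yes — total internal reflection.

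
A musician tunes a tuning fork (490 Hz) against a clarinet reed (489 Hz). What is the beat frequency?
1 Hz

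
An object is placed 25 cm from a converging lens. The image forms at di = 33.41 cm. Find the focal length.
1/f = 1/do + 1/di → f = 14.3 cm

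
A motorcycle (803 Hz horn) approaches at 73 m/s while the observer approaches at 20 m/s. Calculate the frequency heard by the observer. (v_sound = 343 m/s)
f_obs = f·(v + v_o)/(v − v_s) = 1080 Hz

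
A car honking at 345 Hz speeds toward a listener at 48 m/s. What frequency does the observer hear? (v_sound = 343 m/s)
f_obs = f·v/(v − v_s) = 401.1 Hz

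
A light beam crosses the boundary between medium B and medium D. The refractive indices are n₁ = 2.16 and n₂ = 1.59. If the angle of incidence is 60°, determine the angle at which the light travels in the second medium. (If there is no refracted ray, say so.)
sin θ₂ = (n₁/n₂)·sin θ₁ = 1.176 > 1, so there is no refracted ray — the light undergoes total internal reflection.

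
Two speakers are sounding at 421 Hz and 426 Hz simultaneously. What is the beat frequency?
5 Hz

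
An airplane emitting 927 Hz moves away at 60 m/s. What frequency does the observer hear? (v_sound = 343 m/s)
f_obs = f·v/(v + v_s) = 789 Hz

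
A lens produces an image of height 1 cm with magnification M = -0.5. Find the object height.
ho = |hi|/|M| = 2 cm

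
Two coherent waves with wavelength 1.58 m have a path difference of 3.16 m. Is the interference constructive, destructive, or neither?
constructive — path difference = 2λ, a whole number of wavelengths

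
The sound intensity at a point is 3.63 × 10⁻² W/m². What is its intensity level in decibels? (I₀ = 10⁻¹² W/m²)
β = 10·log₁₀(I/I₀) = 105.6 dB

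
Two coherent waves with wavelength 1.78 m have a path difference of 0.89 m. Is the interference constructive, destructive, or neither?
destructive — path difference = 0.5λ, an odd multiple of λ/2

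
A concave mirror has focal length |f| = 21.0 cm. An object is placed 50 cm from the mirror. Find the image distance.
f = +21.0 cm (concave); 1/di = 1/f − 1/do → di = 36.21 cm (real image, in front of mirror)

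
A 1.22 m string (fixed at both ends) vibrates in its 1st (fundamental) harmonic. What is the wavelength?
λₙ = 2L/n = 2.44 m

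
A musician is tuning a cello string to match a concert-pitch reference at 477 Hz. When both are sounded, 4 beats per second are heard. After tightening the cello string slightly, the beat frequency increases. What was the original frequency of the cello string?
481 Hz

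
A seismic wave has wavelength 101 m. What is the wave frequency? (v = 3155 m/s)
f = v/λ = 31.24 Hz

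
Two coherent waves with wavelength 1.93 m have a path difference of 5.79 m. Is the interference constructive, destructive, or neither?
constructive — path difference = 3λ, a whole number of wavelengths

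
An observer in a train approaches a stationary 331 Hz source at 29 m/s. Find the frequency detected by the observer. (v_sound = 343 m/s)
f_obs = f·(v + v_o)/v = 359 Hz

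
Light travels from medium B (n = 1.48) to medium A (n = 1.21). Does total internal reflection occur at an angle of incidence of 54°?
θc = arcsin(n₂/n₁) = 54.84°; 54° < θc, so no — the ray refracts.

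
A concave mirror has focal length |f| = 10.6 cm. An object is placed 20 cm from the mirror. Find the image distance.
f = +10.6 cm (concave); 1/di = 1/f − 1/do → di = 22.55 cm (real image, in front of mirror)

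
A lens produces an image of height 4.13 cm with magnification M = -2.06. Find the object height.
ho = |hi|/|M| = 2.005 cm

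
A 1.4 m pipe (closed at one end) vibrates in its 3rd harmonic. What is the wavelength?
λₙ = 4L/n = 1.867 m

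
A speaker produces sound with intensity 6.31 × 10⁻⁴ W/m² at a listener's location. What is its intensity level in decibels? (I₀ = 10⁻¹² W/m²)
β = 10·log₁₀(I/I₀) = 88 dB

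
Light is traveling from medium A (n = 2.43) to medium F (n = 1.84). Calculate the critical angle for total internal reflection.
θc = arcsin(n₂/n₁) = 49.22°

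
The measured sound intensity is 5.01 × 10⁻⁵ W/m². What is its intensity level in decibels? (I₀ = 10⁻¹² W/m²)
β = 10·log₁₀(I/I₀) = 77 dB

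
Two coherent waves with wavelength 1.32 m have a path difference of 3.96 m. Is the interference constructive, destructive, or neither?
constructive — path difference = 3λ, a whole number of wavelengths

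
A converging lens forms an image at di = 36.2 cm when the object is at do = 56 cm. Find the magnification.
M = −di/do = -0.6464 (inverted image)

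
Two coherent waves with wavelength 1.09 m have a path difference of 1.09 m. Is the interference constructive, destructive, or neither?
constructive — path difference = 1λ, a whole number of wavelengths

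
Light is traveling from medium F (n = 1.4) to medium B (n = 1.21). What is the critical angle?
θc = arcsin(n₂/n₁) = 59.8°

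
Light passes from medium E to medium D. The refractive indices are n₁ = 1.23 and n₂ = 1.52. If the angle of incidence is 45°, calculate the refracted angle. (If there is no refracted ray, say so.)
sin θ₂ = (n₁/n₂)·sin θ₁ = 0.5722 → θ₂ = 34.9°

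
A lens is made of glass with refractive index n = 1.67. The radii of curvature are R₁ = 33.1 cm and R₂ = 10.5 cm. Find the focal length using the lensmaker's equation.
1/f = (n − 1)(1/R₁ − 1/R₂) → f = -22.95 cm (diverging lens)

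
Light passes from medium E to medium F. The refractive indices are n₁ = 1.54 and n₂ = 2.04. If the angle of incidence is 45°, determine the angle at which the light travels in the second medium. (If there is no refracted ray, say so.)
sin θ₂ = (n₁/n₂)·sin θ₁ = 0.5338 → θ₂ = 32.26°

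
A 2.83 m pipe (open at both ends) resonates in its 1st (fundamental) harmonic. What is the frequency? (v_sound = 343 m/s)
fₙ = nv/(2L) = 60.6 Hz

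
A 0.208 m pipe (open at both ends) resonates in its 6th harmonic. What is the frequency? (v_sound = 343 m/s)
fₙ = nv/(2L) = 4947 Hz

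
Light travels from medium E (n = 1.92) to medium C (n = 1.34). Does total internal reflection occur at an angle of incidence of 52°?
θc = arcsin(n₂/n₁) = 44.26°; 52° > θc, so yes — total internal reflection.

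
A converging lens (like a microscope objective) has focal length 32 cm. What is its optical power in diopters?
P = 1/f = 3.125 D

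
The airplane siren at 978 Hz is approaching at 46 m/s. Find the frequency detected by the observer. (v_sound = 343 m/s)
f_obs = f·v/(v − v_s) = 1129 Hz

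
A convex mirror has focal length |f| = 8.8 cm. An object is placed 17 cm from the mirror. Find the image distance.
f = −8.8 cm (convex); 1/di = 1/f − 1/do → di = -5.798 cm (virtual image, behind mirror)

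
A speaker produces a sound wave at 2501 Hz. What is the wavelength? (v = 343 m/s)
λ = v/f = 0.1371 m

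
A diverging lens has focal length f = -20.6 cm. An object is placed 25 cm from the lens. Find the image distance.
1/di = 1/f − 1/do → di = -11.29 cm (virtual image)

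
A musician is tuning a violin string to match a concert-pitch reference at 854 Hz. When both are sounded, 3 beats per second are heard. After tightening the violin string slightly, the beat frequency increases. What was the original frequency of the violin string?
857 Hz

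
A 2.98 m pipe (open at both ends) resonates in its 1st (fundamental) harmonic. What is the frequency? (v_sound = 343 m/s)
fₙ = nv/(2L) = 57.55 Hz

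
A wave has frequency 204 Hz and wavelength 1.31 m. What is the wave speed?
v = fλ = 267.2 m/s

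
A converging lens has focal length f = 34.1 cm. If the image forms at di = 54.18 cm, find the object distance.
1/do = 1/f − 1/di → do = 92.01 cm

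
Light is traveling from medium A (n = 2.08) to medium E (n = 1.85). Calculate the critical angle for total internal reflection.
θc = arcsin(n₂/n₁) = 62.8°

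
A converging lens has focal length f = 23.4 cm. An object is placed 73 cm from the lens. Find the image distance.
1/di = 1/f − 1/do → di = 34.44 cm (real image)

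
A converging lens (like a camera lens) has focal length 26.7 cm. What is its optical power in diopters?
P = 1/f = 3.745 D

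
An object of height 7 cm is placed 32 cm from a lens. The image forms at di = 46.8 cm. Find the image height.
hi = (-di/do) × ho = -10.24 cm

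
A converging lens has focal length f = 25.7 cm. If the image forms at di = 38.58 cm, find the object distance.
1/do = 1/f − 1/di → do = 76.98 cm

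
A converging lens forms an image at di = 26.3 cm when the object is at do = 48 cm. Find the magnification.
M = −di/do = -0.5479 (inverted image)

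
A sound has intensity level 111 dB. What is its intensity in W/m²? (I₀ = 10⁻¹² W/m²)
I = I₀·10^(β/10) = 1.26 × 10⁻¹ W/m²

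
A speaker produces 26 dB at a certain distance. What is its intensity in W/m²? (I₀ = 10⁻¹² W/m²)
I = I₀·10^(β/10) = 3.98 × 10⁻¹⁰ W/m²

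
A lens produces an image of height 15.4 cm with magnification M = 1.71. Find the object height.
ho = |hi|/|M| = 9.006 cm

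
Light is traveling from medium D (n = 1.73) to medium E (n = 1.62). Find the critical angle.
θc = arcsin(n₂/n₁) = 69.46°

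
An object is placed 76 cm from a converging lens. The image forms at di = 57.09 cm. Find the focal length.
1/f = 1/do + 1/di → f = 32.6 cm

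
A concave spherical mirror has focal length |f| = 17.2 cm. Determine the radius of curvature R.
R = 2|f| = 34.4 cm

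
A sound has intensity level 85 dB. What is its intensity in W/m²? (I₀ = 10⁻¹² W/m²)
I = I₀·10^(β/10) = 3.16 × 10⁻⁴ W/m²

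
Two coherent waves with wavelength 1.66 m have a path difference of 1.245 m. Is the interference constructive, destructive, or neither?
neither (partial) — path difference = 0.75λ, neither a whole number of wavelengths nor an odd multiple of λ/2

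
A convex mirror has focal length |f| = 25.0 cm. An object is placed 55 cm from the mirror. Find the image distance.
f = −25.0 cm (convex); 1/di = 1/f − 1/do → di = -17.19 cm (virtual image, behind mirror)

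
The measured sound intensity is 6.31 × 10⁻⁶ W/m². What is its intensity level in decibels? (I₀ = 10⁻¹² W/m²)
β = 10·log₁₀(I/I₀) = 68 dB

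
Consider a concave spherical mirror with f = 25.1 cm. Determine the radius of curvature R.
R = 2|f| = 50.2 cm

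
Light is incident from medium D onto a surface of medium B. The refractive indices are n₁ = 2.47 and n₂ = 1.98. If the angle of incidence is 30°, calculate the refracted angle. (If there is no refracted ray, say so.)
sin θ₂ = (n₁/n₂)·sin θ₁ = 0.6237 → θ₂ = 38.59°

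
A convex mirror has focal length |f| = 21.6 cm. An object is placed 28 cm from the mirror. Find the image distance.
f = −21.6 cm (convex); 1/di = 1/f − 1/do → di = -12.19 cm (virtual image, behind mirror)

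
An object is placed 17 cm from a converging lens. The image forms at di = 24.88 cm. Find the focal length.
1/f = 1/do + 1/di → f = 10.1 cm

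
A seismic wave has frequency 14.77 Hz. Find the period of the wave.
T = 1/f = 0.0677 s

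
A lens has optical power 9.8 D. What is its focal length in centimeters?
f = 1/P = 10.2 cm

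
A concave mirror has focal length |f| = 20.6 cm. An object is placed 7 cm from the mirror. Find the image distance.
f = +20.6 cm (concave); 1/di = 1/f − 1/do → di = -10.6 cm (virtual image, behind mirror)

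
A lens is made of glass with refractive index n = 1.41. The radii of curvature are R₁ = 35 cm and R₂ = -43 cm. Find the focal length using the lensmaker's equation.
1/f = (n − 1)(1/R₁ − 1/R₂) → f = 47.06 cm (converging lens)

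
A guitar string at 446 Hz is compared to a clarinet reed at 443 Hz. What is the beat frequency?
3 Hz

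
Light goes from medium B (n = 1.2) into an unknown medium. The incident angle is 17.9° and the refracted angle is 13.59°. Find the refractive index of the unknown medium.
n₂ = n₁·sin θ₁ / sin θ₂ = 1.57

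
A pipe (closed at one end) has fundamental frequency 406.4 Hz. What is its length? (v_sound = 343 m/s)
L = v/(4f₁) = 0.211 m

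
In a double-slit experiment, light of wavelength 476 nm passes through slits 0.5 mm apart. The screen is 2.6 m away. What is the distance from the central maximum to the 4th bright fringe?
y = mλL/d = 9.901 mm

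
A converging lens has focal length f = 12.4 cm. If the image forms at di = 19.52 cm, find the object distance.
1/do = 1/f − 1/di → do = 34 cm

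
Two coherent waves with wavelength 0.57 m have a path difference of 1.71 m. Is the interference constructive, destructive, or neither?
constructive — path difference = 3λ, a whole number of wavelengths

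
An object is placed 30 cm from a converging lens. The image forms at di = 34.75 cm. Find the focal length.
1/f = 1/do + 1/di → f = 16.1 cm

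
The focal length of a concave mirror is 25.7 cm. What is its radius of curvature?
R = 2|f| = 51.4 cm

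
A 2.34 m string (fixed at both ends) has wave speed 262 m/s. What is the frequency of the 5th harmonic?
fₙ = nv/(2L) = 279.9 Hz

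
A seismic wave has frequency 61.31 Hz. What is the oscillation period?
T = 1/f = 0.01631 s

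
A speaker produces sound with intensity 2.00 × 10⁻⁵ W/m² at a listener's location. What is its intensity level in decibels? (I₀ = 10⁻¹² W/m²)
β = 10·log₁₀(I/I₀) = 73.01 dB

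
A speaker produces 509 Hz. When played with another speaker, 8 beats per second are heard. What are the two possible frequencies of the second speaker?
f₂ = 509 ± 8 Hz → 517 Hz or 501 Hz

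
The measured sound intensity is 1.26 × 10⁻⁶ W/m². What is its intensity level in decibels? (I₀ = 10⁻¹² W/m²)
β = 10·log₁₀(I/I₀) = 61 dB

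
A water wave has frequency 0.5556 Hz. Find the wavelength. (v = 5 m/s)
λ = v/f = 8.999 m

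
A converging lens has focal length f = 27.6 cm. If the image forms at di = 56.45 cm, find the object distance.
1/do = 1/f − 1/di → do = 54 cm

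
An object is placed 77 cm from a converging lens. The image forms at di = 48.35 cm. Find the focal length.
1/f = 1/do + 1/di → f = 29.7 cm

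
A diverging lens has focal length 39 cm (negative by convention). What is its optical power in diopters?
P = 1/f = -2.564 D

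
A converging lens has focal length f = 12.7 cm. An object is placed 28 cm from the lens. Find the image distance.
1/di = 1/f − 1/do → di = 23.24 cm (real image)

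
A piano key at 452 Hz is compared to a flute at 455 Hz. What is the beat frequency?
3 Hz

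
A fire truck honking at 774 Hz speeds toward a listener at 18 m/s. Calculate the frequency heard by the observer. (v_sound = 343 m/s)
f_obs = f·v/(v − v_s) = 816.9 Hz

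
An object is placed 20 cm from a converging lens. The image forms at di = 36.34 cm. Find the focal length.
1/f = 1/do + 1/di → f = 12.9 cm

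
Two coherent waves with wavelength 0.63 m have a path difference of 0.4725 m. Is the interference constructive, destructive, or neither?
neither (partial) — path difference = 0.75λ, neither a whole number of wavelengths nor an odd multiple of λ/2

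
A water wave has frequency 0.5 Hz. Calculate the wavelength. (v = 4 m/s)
λ = v/f = 8 m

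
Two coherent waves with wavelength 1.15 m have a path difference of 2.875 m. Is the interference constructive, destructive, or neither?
destructive — path difference = 2.5λ, an odd multiple of λ/2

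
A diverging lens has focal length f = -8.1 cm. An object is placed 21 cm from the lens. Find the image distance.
1/di = 1/f − 1/do → di = -5.845 cm (virtual image)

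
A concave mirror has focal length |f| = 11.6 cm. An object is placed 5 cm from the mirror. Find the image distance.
f = +11.6 cm (concave); 1/di = 1/f − 1/do → di = -8.788 cm (virtual image, behind mirror)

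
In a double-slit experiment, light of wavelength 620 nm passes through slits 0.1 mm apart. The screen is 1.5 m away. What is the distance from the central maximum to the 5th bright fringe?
y = mλL/d = 46.5 mm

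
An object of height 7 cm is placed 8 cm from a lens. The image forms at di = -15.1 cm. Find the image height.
hi = (-di/do) × ho = 13.21 cm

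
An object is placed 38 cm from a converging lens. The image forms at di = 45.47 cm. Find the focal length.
1/f = 1/do + 1/di → f = 20.7 cm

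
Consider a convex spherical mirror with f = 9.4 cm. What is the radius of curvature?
R = 2|f| = 18.8 cm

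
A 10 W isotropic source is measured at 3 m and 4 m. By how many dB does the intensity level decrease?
Δβ = 20·log₁₀(r₂/r₁) = 2.499 dB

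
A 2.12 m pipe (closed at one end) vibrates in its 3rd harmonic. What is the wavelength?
λₙ = 4L/n = 2.827 m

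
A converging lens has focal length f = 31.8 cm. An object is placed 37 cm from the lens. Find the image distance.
1/di = 1/f − 1/do → di = 226.3 cm (real image)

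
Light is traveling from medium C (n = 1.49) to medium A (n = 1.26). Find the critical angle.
θc = arcsin(n₂/n₁) = 57.74°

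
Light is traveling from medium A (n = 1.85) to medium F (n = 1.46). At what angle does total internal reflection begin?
θc = arcsin(n₂/n₁) = 52.11°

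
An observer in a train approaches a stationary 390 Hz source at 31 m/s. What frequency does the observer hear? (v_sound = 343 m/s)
f_obs = f·(v + v_o)/v = 425.2 Hz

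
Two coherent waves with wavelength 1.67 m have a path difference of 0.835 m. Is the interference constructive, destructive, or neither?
destructive — path difference = 0.5λ, an odd multiple of λ/2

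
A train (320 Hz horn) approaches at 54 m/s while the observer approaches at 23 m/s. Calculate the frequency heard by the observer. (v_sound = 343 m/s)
f_obs = f·(v + v_o)/(v − v_s) = 405.3 Hz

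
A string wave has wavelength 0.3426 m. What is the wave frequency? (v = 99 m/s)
f = v/λ = 289 Hz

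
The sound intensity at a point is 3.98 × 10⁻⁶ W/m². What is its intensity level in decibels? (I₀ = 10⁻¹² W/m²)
β = 10·log₁₀(I/I₀) = 66 dB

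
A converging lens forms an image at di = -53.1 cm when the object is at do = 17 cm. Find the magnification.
M = −di/do = 3.124 (upright image)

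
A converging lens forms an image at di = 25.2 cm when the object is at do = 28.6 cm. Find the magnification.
M = −di/do = -0.8811 (inverted image)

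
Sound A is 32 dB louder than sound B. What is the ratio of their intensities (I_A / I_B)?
I_A/I_B = 10^(Δβ/10) = 1585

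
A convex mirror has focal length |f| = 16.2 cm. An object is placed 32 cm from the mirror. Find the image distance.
f = −16.2 cm (convex); 1/di = 1/f − 1/do → di = -10.76 cm (virtual image, behind mirror)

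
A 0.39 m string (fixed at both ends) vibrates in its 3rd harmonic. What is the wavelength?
λₙ = 2L/n = 0.26 m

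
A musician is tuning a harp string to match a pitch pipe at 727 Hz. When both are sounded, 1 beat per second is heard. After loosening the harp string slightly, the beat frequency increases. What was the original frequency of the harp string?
726 Hz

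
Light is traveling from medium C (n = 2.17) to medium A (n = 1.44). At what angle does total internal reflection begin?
θc = arcsin(n₂/n₁) = 41.57°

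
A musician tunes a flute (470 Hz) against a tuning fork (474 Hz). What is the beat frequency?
4 Hz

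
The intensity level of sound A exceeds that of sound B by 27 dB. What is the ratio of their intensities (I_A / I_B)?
I_A/I_B = 10^(Δβ/10) = 501.2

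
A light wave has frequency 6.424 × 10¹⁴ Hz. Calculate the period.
T = 1/f = 1.557 × 10⁻¹⁵ s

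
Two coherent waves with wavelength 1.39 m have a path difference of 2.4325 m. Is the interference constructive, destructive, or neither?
neither (partial) — path difference = 1.75λ, neither a whole number of wavelengths nor an odd multiple of λ/2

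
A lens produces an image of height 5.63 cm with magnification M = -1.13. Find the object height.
ho = |hi|/|M| = 4.982 cm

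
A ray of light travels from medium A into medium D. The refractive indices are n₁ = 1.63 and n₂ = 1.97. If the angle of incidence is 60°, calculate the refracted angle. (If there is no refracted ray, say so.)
sin θ₂ = (n₁/n₂)·sin θ₁ = 0.7166 → θ₂ = 45.77°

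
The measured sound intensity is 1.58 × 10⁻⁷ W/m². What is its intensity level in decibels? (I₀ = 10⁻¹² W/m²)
β = 10·log₁₀(I/I₀) = 51.99 dB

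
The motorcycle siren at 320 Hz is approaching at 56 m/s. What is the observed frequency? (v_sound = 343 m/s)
f_obs = f·v/(v − v_s) = 382.4 Hz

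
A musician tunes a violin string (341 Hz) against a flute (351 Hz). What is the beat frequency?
10 Hz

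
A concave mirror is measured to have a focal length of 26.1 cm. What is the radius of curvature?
R = 2|f| = 52.2 cm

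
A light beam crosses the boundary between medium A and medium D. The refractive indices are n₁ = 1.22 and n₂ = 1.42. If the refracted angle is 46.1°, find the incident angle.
sin θ₁ = (n₂/n₁)·sin θ₂ → θ₁ = 57°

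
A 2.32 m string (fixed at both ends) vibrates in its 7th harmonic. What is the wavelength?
λₙ = 2L/n = 0.6629 m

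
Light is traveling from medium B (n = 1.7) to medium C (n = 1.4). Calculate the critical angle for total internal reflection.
θc = arcsin(n₂/n₁) = 55.44°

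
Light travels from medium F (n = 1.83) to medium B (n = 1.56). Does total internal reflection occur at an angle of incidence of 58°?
θc = arcsin(n₂/n₁) = 58.48°; 58° < θc, so no — the ray refracts.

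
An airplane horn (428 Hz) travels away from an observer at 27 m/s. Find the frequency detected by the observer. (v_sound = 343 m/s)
f_obs = f·v/(v + v_s) = 396.8 Hz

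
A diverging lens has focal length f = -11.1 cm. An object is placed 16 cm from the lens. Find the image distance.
1/di = 1/f − 1/do → di = -6.554 cm (virtual image)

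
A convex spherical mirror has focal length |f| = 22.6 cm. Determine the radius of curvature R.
R = 2|f| = 45.2 cm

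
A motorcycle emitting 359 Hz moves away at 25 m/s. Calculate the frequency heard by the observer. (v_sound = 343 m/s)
f_obs = f·v/(v + v_s) = 334.6 Hz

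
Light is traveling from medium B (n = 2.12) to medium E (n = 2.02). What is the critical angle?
θc = arcsin(n₂/n₁) = 72.33°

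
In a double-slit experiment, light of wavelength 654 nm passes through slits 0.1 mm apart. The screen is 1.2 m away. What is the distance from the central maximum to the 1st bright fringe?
y = mλL/d = 7.848 mm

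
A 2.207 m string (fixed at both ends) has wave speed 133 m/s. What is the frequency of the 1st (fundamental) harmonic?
fₙ = nv/(2L) = 30.13 Hz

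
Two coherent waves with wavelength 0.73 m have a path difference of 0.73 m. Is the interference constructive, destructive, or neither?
constructive — path difference = 1λ, a whole number of wavelengths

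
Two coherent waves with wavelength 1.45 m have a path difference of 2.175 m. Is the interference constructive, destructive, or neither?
destructive — path difference = 1.5λ, an odd multiple of λ/2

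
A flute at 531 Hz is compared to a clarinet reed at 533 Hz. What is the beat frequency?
2 Hz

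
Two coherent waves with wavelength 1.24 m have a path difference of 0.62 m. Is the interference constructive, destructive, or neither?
destructive — path difference = 0.5λ, an odd multiple of λ/2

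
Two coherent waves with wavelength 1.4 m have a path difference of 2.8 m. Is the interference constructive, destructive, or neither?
constructive — path difference = 2λ, a whole number of wavelengths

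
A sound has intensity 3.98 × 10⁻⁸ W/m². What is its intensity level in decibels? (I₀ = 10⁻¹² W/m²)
β = 10·log₁₀(I/I₀) = 46 dB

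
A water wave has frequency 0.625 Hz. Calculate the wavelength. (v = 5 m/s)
λ = v/f = 8 m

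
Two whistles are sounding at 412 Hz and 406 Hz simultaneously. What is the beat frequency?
6 Hz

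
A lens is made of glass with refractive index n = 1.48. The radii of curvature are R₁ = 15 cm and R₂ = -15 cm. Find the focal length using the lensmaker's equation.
1/f = (n − 1)(1/R₁ − 1/R₂) → f = 15.62 cm (converging lens)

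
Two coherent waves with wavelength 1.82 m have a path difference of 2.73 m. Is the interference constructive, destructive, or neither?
destructive — path difference = 1.5λ, an odd multiple of λ/2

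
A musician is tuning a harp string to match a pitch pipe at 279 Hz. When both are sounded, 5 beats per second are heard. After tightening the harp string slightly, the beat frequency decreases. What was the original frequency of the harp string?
274 Hz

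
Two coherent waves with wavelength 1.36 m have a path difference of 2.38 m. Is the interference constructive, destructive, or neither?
neither (partial) — path difference = 1.75λ, neither a whole number of wavelengths nor an odd multiple of λ/2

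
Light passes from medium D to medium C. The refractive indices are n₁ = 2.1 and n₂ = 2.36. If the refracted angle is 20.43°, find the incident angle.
sin θ₁ = (n₂/n₁)·sin θ₂ → θ₁ = 23.1°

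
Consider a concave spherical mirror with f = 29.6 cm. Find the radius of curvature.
R = 2|f| = 59.2 cm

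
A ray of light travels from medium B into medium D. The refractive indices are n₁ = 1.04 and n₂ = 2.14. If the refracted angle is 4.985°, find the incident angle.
sin θ₁ = (n₂/n₁)·sin θ₂ → θ₁ = 10.3°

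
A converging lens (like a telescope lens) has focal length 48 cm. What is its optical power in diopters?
P = 1/f = 2.083 D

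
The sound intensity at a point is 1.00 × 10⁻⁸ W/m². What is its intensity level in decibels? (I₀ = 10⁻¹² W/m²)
β = 10·log₁₀(I/I₀) = 40 dB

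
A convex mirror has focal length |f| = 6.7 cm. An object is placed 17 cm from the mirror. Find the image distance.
f = −6.7 cm (convex); 1/di = 1/f − 1/do → di = -4.806 cm (virtual image, behind mirror)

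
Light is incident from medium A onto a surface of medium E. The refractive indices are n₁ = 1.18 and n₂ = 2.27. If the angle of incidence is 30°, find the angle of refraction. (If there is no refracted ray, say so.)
sin θ₂ = (n₁/n₂)·sin θ₁ = 0.2599 → θ₂ = 15.06°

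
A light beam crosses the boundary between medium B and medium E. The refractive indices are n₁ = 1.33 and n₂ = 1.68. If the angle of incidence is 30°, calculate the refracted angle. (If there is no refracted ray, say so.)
sin θ₂ = (n₁/n₂)·sin θ₁ = 0.3958 → θ₂ = 23.32°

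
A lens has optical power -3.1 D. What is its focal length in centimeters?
f = 1/P = -32.26 cm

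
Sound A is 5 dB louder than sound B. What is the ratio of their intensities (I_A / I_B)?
I_A/I_B = 10^(Δβ/10) = 3.162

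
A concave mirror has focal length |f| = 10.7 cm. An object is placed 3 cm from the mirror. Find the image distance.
f = +10.7 cm (concave); 1/di = 1/f − 1/do → di = -4.169 cm (virtual image, behind mirror)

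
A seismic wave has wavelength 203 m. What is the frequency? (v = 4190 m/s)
f = v/λ = 20.64 Hz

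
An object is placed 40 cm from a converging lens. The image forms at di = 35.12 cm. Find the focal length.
1/f = 1/do + 1/di → f = 18.7 cm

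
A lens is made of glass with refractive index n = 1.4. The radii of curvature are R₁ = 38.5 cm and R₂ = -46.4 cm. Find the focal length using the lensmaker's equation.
1/f = (n − 1)(1/R₁ − 1/R₂) → f = 52.6 cm (converging lens)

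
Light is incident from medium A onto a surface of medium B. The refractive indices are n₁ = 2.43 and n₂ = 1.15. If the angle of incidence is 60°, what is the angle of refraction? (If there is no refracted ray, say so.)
sin θ₂ = (n₁/n₂)·sin θ₁ = 1.83 > 1, so there is no refracted ray — the light undergoes total internal reflection.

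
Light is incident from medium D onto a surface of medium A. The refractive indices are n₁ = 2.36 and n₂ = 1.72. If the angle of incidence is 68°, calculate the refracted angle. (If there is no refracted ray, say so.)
sin θ₂ = (n₁/n₂)·sin θ₁ = 1.272 > 1, so there is no refracted ray — the light undergoes total internal reflection.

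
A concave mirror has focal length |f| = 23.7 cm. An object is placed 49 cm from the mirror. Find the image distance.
f = +23.7 cm (concave); 1/di = 1/f − 1/do → di = 45.9 cm (real image, in front of mirror)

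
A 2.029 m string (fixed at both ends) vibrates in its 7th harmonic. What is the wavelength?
λₙ = 2L/n = 0.5797 m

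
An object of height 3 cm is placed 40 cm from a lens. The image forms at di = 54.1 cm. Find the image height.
hi = (-di/do) × ho = -4.058 cm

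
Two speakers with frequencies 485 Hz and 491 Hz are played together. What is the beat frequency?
6 Hz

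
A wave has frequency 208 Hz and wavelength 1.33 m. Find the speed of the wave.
v = fλ = 276.6 m/s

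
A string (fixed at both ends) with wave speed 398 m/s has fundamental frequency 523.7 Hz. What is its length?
L = v/(2f₁) = 0.38 m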